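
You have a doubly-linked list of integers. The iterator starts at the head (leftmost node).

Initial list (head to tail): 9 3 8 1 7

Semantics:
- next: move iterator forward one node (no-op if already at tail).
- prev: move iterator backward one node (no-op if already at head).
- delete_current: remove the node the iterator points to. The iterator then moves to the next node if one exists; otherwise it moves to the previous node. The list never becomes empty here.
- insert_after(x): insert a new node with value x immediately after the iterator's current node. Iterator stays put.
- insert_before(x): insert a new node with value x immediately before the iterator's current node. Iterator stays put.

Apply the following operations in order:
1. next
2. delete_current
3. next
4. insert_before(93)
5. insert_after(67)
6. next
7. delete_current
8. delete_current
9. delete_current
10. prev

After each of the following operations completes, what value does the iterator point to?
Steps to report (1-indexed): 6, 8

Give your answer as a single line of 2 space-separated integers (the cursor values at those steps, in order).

After 1 (next): list=[9, 3, 8, 1, 7] cursor@3
After 2 (delete_current): list=[9, 8, 1, 7] cursor@8
After 3 (next): list=[9, 8, 1, 7] cursor@1
After 4 (insert_before(93)): list=[9, 8, 93, 1, 7] cursor@1
After 5 (insert_after(67)): list=[9, 8, 93, 1, 67, 7] cursor@1
After 6 (next): list=[9, 8, 93, 1, 67, 7] cursor@67
After 7 (delete_current): list=[9, 8, 93, 1, 7] cursor@7
After 8 (delete_current): list=[9, 8, 93, 1] cursor@1
After 9 (delete_current): list=[9, 8, 93] cursor@93
After 10 (prev): list=[9, 8, 93] cursor@8

Answer: 67 1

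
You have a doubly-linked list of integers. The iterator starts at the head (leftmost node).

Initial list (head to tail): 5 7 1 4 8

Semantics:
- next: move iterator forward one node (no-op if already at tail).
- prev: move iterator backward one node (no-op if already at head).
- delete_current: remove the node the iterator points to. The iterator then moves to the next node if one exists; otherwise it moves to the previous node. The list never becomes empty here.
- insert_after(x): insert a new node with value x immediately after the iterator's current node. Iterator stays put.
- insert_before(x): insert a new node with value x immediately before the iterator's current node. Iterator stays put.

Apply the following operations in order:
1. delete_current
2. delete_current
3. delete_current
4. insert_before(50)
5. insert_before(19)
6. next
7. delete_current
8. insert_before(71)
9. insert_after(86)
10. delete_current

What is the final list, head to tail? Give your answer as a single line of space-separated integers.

After 1 (delete_current): list=[7, 1, 4, 8] cursor@7
After 2 (delete_current): list=[1, 4, 8] cursor@1
After 3 (delete_current): list=[4, 8] cursor@4
After 4 (insert_before(50)): list=[50, 4, 8] cursor@4
After 5 (insert_before(19)): list=[50, 19, 4, 8] cursor@4
After 6 (next): list=[50, 19, 4, 8] cursor@8
After 7 (delete_current): list=[50, 19, 4] cursor@4
After 8 (insert_before(71)): list=[50, 19, 71, 4] cursor@4
After 9 (insert_after(86)): list=[50, 19, 71, 4, 86] cursor@4
After 10 (delete_current): list=[50, 19, 71, 86] cursor@86

Answer: 50 19 71 86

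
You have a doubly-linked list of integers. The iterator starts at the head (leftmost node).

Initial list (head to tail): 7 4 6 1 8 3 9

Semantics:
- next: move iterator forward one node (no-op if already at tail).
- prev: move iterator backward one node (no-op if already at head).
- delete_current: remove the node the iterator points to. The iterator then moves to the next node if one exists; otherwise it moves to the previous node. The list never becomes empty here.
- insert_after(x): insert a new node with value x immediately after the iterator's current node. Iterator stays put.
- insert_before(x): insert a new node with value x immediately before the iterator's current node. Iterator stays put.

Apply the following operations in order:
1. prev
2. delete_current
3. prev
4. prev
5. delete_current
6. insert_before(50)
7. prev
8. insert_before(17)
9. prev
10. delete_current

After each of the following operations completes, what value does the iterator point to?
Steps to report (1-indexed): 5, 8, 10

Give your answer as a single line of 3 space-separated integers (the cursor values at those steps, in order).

Answer: 6 50 50

Derivation:
After 1 (prev): list=[7, 4, 6, 1, 8, 3, 9] cursor@7
After 2 (delete_current): list=[4, 6, 1, 8, 3, 9] cursor@4
After 3 (prev): list=[4, 6, 1, 8, 3, 9] cursor@4
After 4 (prev): list=[4, 6, 1, 8, 3, 9] cursor@4
After 5 (delete_current): list=[6, 1, 8, 3, 9] cursor@6
After 6 (insert_before(50)): list=[50, 6, 1, 8, 3, 9] cursor@6
After 7 (prev): list=[50, 6, 1, 8, 3, 9] cursor@50
After 8 (insert_before(17)): list=[17, 50, 6, 1, 8, 3, 9] cursor@50
After 9 (prev): list=[17, 50, 6, 1, 8, 3, 9] cursor@17
After 10 (delete_current): list=[50, 6, 1, 8, 3, 9] cursor@50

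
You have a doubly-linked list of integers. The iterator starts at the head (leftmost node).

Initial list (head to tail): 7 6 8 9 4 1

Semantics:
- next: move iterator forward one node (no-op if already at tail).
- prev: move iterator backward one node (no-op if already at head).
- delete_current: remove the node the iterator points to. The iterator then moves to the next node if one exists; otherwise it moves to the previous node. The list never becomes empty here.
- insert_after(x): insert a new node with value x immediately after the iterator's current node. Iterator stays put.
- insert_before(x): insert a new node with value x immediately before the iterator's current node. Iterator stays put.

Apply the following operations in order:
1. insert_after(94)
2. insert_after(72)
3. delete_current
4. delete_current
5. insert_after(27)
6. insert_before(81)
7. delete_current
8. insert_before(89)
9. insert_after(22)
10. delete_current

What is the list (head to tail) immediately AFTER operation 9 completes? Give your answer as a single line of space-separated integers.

Answer: 81 89 27 22 6 8 9 4 1

Derivation:
After 1 (insert_after(94)): list=[7, 94, 6, 8, 9, 4, 1] cursor@7
After 2 (insert_after(72)): list=[7, 72, 94, 6, 8, 9, 4, 1] cursor@7
After 3 (delete_current): list=[72, 94, 6, 8, 9, 4, 1] cursor@72
After 4 (delete_current): list=[94, 6, 8, 9, 4, 1] cursor@94
After 5 (insert_after(27)): list=[94, 27, 6, 8, 9, 4, 1] cursor@94
After 6 (insert_before(81)): list=[81, 94, 27, 6, 8, 9, 4, 1] cursor@94
After 7 (delete_current): list=[81, 27, 6, 8, 9, 4, 1] cursor@27
After 8 (insert_before(89)): list=[81, 89, 27, 6, 8, 9, 4, 1] cursor@27
After 9 (insert_after(22)): list=[81, 89, 27, 22, 6, 8, 9, 4, 1] cursor@27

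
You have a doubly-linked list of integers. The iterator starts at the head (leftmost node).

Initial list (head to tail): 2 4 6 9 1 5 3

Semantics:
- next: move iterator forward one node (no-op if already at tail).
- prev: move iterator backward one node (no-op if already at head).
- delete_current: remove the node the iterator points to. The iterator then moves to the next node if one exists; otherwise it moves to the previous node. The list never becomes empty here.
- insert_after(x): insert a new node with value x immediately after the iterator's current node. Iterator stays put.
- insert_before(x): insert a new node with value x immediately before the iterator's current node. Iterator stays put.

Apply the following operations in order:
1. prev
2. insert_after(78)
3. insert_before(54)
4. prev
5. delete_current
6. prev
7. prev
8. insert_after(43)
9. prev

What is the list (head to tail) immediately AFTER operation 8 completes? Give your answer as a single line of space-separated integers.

Answer: 2 43 78 4 6 9 1 5 3

Derivation:
After 1 (prev): list=[2, 4, 6, 9, 1, 5, 3] cursor@2
After 2 (insert_after(78)): list=[2, 78, 4, 6, 9, 1, 5, 3] cursor@2
After 3 (insert_before(54)): list=[54, 2, 78, 4, 6, 9, 1, 5, 3] cursor@2
After 4 (prev): list=[54, 2, 78, 4, 6, 9, 1, 5, 3] cursor@54
After 5 (delete_current): list=[2, 78, 4, 6, 9, 1, 5, 3] cursor@2
After 6 (prev): list=[2, 78, 4, 6, 9, 1, 5, 3] cursor@2
After 7 (prev): list=[2, 78, 4, 6, 9, 1, 5, 3] cursor@2
After 8 (insert_after(43)): list=[2, 43, 78, 4, 6, 9, 1, 5, 3] cursor@2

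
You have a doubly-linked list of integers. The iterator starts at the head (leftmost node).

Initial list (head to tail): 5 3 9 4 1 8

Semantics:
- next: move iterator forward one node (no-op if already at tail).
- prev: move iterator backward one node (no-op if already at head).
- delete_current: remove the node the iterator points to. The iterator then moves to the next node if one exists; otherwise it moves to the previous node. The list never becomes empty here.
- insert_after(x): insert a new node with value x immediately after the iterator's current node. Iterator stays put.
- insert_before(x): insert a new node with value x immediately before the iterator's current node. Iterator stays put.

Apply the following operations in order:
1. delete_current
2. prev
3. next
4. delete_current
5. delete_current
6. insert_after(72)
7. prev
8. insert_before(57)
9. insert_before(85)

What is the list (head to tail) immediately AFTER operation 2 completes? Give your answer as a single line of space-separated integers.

After 1 (delete_current): list=[3, 9, 4, 1, 8] cursor@3
After 2 (prev): list=[3, 9, 4, 1, 8] cursor@3

Answer: 3 9 4 1 8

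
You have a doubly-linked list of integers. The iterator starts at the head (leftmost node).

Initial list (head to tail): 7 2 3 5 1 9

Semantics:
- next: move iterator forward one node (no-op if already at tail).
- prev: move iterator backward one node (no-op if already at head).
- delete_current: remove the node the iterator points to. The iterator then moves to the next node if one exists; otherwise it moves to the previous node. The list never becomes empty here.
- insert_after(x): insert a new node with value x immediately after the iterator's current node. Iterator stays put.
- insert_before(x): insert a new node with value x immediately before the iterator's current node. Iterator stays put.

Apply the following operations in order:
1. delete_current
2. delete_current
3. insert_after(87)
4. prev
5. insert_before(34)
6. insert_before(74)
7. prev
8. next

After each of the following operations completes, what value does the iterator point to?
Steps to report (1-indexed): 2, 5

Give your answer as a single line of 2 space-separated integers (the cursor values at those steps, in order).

Answer: 3 3

Derivation:
After 1 (delete_current): list=[2, 3, 5, 1, 9] cursor@2
After 2 (delete_current): list=[3, 5, 1, 9] cursor@3
After 3 (insert_after(87)): list=[3, 87, 5, 1, 9] cursor@3
After 4 (prev): list=[3, 87, 5, 1, 9] cursor@3
After 5 (insert_before(34)): list=[34, 3, 87, 5, 1, 9] cursor@3
After 6 (insert_before(74)): list=[34, 74, 3, 87, 5, 1, 9] cursor@3
After 7 (prev): list=[34, 74, 3, 87, 5, 1, 9] cursor@74
After 8 (next): list=[34, 74, 3, 87, 5, 1, 9] cursor@3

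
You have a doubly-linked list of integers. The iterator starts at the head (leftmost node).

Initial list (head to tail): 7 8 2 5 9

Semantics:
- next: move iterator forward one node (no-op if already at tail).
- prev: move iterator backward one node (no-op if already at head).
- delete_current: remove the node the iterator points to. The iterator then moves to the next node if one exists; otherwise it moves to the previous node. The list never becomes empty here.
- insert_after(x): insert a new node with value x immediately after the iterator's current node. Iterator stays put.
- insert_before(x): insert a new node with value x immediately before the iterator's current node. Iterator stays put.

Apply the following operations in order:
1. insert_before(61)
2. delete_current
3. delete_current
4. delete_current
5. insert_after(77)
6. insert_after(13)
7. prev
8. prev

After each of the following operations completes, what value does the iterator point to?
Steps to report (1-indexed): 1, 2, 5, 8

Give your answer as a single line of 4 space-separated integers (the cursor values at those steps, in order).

Answer: 7 8 5 61

Derivation:
After 1 (insert_before(61)): list=[61, 7, 8, 2, 5, 9] cursor@7
After 2 (delete_current): list=[61, 8, 2, 5, 9] cursor@8
After 3 (delete_current): list=[61, 2, 5, 9] cursor@2
After 4 (delete_current): list=[61, 5, 9] cursor@5
After 5 (insert_after(77)): list=[61, 5, 77, 9] cursor@5
After 6 (insert_after(13)): list=[61, 5, 13, 77, 9] cursor@5
After 7 (prev): list=[61, 5, 13, 77, 9] cursor@61
After 8 (prev): list=[61, 5, 13, 77, 9] cursor@61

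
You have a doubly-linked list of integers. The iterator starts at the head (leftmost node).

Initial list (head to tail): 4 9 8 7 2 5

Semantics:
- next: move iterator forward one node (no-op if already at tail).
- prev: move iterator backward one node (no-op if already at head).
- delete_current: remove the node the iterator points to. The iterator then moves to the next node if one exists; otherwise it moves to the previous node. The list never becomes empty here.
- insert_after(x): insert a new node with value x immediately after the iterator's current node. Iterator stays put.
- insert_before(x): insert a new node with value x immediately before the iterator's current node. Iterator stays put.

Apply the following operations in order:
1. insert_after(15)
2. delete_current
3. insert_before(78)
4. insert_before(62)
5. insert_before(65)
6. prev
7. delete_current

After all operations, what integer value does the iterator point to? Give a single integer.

Answer: 15

Derivation:
After 1 (insert_after(15)): list=[4, 15, 9, 8, 7, 2, 5] cursor@4
After 2 (delete_current): list=[15, 9, 8, 7, 2, 5] cursor@15
After 3 (insert_before(78)): list=[78, 15, 9, 8, 7, 2, 5] cursor@15
After 4 (insert_before(62)): list=[78, 62, 15, 9, 8, 7, 2, 5] cursor@15
After 5 (insert_before(65)): list=[78, 62, 65, 15, 9, 8, 7, 2, 5] cursor@15
After 6 (prev): list=[78, 62, 65, 15, 9, 8, 7, 2, 5] cursor@65
After 7 (delete_current): list=[78, 62, 15, 9, 8, 7, 2, 5] cursor@15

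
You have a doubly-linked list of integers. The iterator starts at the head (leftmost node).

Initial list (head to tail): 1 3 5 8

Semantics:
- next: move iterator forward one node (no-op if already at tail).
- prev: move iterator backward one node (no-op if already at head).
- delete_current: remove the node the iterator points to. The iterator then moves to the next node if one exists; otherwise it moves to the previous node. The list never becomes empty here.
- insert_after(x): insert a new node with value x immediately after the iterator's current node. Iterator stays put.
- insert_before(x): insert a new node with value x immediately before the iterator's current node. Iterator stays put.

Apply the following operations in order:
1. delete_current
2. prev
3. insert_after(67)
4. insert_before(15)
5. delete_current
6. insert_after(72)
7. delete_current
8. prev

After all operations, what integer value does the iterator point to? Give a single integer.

After 1 (delete_current): list=[3, 5, 8] cursor@3
After 2 (prev): list=[3, 5, 8] cursor@3
After 3 (insert_after(67)): list=[3, 67, 5, 8] cursor@3
After 4 (insert_before(15)): list=[15, 3, 67, 5, 8] cursor@3
After 5 (delete_current): list=[15, 67, 5, 8] cursor@67
After 6 (insert_after(72)): list=[15, 67, 72, 5, 8] cursor@67
After 7 (delete_current): list=[15, 72, 5, 8] cursor@72
After 8 (prev): list=[15, 72, 5, 8] cursor@15

Answer: 15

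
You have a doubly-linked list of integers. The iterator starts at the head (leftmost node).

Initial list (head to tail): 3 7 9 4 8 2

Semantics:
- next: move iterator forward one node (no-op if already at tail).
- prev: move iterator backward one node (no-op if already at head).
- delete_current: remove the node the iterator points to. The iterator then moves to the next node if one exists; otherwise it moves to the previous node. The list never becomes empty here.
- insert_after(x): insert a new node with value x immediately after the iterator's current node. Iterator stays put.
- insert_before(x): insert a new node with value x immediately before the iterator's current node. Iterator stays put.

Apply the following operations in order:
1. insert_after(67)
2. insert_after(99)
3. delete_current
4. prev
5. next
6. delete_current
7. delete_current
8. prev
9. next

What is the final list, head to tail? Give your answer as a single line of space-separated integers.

After 1 (insert_after(67)): list=[3, 67, 7, 9, 4, 8, 2] cursor@3
After 2 (insert_after(99)): list=[3, 99, 67, 7, 9, 4, 8, 2] cursor@3
After 3 (delete_current): list=[99, 67, 7, 9, 4, 8, 2] cursor@99
After 4 (prev): list=[99, 67, 7, 9, 4, 8, 2] cursor@99
After 5 (next): list=[99, 67, 7, 9, 4, 8, 2] cursor@67
After 6 (delete_current): list=[99, 7, 9, 4, 8, 2] cursor@7
After 7 (delete_current): list=[99, 9, 4, 8, 2] cursor@9
After 8 (prev): list=[99, 9, 4, 8, 2] cursor@99
After 9 (next): list=[99, 9, 4, 8, 2] cursor@9

Answer: 99 9 4 8 2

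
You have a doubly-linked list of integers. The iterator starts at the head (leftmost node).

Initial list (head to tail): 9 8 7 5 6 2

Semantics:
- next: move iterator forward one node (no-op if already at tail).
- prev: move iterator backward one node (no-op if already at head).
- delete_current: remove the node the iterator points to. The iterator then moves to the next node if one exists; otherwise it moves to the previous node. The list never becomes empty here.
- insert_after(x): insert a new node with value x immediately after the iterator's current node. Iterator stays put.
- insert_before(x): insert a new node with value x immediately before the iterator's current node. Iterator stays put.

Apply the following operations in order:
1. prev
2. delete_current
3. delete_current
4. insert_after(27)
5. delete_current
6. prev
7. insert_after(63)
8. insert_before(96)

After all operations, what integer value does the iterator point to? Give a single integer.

After 1 (prev): list=[9, 8, 7, 5, 6, 2] cursor@9
After 2 (delete_current): list=[8, 7, 5, 6, 2] cursor@8
After 3 (delete_current): list=[7, 5, 6, 2] cursor@7
After 4 (insert_after(27)): list=[7, 27, 5, 6, 2] cursor@7
After 5 (delete_current): list=[27, 5, 6, 2] cursor@27
After 6 (prev): list=[27, 5, 6, 2] cursor@27
After 7 (insert_after(63)): list=[27, 63, 5, 6, 2] cursor@27
After 8 (insert_before(96)): list=[96, 27, 63, 5, 6, 2] cursor@27

Answer: 27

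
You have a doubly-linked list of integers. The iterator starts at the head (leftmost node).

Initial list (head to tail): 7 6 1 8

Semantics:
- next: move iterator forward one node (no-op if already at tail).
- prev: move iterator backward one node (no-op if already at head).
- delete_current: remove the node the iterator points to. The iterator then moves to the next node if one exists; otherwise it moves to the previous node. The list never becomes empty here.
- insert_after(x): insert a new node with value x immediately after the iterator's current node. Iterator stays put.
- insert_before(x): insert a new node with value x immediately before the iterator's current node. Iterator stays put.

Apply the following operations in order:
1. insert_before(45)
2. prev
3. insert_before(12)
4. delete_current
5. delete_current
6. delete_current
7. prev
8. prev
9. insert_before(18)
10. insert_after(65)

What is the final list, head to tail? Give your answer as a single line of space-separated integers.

Answer: 18 12 65 1 8

Derivation:
After 1 (insert_before(45)): list=[45, 7, 6, 1, 8] cursor@7
After 2 (prev): list=[45, 7, 6, 1, 8] cursor@45
After 3 (insert_before(12)): list=[12, 45, 7, 6, 1, 8] cursor@45
After 4 (delete_current): list=[12, 7, 6, 1, 8] cursor@7
After 5 (delete_current): list=[12, 6, 1, 8] cursor@6
After 6 (delete_current): list=[12, 1, 8] cursor@1
After 7 (prev): list=[12, 1, 8] cursor@12
After 8 (prev): list=[12, 1, 8] cursor@12
After 9 (insert_before(18)): list=[18, 12, 1, 8] cursor@12
After 10 (insert_after(65)): list=[18, 12, 65, 1, 8] cursor@12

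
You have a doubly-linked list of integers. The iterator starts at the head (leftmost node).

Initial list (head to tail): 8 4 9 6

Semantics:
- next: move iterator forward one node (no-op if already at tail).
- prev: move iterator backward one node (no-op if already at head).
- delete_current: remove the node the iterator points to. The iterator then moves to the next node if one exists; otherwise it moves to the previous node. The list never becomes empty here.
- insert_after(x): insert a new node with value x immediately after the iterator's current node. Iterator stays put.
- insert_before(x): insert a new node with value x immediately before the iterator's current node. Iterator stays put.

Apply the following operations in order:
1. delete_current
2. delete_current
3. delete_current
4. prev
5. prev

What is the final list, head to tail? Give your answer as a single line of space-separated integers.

Answer: 6

Derivation:
After 1 (delete_current): list=[4, 9, 6] cursor@4
After 2 (delete_current): list=[9, 6] cursor@9
After 3 (delete_current): list=[6] cursor@6
After 4 (prev): list=[6] cursor@6
After 5 (prev): list=[6] cursor@6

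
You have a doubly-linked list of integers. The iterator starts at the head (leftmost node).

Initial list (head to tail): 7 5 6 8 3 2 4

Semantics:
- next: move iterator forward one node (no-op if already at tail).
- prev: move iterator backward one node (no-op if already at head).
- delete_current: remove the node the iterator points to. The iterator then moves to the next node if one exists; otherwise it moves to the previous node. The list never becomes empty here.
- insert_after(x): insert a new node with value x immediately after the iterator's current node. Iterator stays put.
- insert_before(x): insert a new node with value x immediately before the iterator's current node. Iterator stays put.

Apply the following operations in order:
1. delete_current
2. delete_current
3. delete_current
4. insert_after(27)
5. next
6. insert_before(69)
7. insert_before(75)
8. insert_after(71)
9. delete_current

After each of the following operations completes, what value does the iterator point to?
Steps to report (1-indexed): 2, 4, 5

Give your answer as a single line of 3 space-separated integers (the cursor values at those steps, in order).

After 1 (delete_current): list=[5, 6, 8, 3, 2, 4] cursor@5
After 2 (delete_current): list=[6, 8, 3, 2, 4] cursor@6
After 3 (delete_current): list=[8, 3, 2, 4] cursor@8
After 4 (insert_after(27)): list=[8, 27, 3, 2, 4] cursor@8
After 5 (next): list=[8, 27, 3, 2, 4] cursor@27
After 6 (insert_before(69)): list=[8, 69, 27, 3, 2, 4] cursor@27
After 7 (insert_before(75)): list=[8, 69, 75, 27, 3, 2, 4] cursor@27
After 8 (insert_after(71)): list=[8, 69, 75, 27, 71, 3, 2, 4] cursor@27
After 9 (delete_current): list=[8, 69, 75, 71, 3, 2, 4] cursor@71

Answer: 6 8 27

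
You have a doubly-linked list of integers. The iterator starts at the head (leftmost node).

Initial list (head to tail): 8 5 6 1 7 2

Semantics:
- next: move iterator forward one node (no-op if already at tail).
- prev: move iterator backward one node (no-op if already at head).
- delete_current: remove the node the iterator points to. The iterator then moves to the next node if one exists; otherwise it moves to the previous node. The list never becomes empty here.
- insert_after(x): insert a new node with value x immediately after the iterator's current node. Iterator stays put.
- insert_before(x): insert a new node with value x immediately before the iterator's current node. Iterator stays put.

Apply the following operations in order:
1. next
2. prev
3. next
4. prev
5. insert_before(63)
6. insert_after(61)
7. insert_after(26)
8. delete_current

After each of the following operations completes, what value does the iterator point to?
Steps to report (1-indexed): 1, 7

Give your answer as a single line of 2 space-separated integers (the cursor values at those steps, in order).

Answer: 5 8

Derivation:
After 1 (next): list=[8, 5, 6, 1, 7, 2] cursor@5
After 2 (prev): list=[8, 5, 6, 1, 7, 2] cursor@8
After 3 (next): list=[8, 5, 6, 1, 7, 2] cursor@5
After 4 (prev): list=[8, 5, 6, 1, 7, 2] cursor@8
After 5 (insert_before(63)): list=[63, 8, 5, 6, 1, 7, 2] cursor@8
After 6 (insert_after(61)): list=[63, 8, 61, 5, 6, 1, 7, 2] cursor@8
After 7 (insert_after(26)): list=[63, 8, 26, 61, 5, 6, 1, 7, 2] cursor@8
After 8 (delete_current): list=[63, 26, 61, 5, 6, 1, 7, 2] cursor@26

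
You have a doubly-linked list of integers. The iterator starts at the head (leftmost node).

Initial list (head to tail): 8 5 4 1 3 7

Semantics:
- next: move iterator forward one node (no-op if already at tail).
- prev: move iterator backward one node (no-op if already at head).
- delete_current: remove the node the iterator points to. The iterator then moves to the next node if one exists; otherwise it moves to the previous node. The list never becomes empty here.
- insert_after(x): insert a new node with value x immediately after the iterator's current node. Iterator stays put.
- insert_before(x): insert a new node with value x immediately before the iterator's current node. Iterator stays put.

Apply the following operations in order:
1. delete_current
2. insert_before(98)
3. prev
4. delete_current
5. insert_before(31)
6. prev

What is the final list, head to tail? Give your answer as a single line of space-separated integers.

Answer: 31 5 4 1 3 7

Derivation:
After 1 (delete_current): list=[5, 4, 1, 3, 7] cursor@5
After 2 (insert_before(98)): list=[98, 5, 4, 1, 3, 7] cursor@5
After 3 (prev): list=[98, 5, 4, 1, 3, 7] cursor@98
After 4 (delete_current): list=[5, 4, 1, 3, 7] cursor@5
After 5 (insert_before(31)): list=[31, 5, 4, 1, 3, 7] cursor@5
After 6 (prev): list=[31, 5, 4, 1, 3, 7] cursor@31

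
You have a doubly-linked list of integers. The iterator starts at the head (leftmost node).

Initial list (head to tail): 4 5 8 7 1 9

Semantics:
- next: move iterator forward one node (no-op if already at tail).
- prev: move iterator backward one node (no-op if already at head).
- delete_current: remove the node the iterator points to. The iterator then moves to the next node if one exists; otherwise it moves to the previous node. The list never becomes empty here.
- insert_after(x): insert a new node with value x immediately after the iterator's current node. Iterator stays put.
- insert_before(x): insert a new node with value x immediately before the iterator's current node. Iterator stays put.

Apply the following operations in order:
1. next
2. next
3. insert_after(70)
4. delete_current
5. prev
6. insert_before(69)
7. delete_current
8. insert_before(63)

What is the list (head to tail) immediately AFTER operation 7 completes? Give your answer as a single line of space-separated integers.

After 1 (next): list=[4, 5, 8, 7, 1, 9] cursor@5
After 2 (next): list=[4, 5, 8, 7, 1, 9] cursor@8
After 3 (insert_after(70)): list=[4, 5, 8, 70, 7, 1, 9] cursor@8
After 4 (delete_current): list=[4, 5, 70, 7, 1, 9] cursor@70
After 5 (prev): list=[4, 5, 70, 7, 1, 9] cursor@5
After 6 (insert_before(69)): list=[4, 69, 5, 70, 7, 1, 9] cursor@5
After 7 (delete_current): list=[4, 69, 70, 7, 1, 9] cursor@70

Answer: 4 69 70 7 1 9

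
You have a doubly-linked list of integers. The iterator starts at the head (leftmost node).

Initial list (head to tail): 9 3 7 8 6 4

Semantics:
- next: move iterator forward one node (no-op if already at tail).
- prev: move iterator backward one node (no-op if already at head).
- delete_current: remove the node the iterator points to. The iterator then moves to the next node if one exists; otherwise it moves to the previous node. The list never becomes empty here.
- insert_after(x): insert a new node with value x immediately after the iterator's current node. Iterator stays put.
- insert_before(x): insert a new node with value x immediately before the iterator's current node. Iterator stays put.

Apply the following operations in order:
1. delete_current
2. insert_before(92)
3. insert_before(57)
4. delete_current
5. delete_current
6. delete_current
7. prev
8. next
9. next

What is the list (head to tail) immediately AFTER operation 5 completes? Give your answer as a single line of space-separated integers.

After 1 (delete_current): list=[3, 7, 8, 6, 4] cursor@3
After 2 (insert_before(92)): list=[92, 3, 7, 8, 6, 4] cursor@3
After 3 (insert_before(57)): list=[92, 57, 3, 7, 8, 6, 4] cursor@3
After 4 (delete_current): list=[92, 57, 7, 8, 6, 4] cursor@7
After 5 (delete_current): list=[92, 57, 8, 6, 4] cursor@8

Answer: 92 57 8 6 4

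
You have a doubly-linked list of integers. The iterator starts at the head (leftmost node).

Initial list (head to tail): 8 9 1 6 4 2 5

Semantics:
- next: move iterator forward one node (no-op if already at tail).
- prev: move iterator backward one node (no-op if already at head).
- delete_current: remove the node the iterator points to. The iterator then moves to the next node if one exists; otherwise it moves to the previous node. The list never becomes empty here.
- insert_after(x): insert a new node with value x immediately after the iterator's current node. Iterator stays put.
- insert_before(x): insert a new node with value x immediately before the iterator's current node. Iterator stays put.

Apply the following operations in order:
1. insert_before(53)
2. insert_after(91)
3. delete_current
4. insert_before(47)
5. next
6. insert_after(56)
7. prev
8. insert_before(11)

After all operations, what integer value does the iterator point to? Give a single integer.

After 1 (insert_before(53)): list=[53, 8, 9, 1, 6, 4, 2, 5] cursor@8
After 2 (insert_after(91)): list=[53, 8, 91, 9, 1, 6, 4, 2, 5] cursor@8
After 3 (delete_current): list=[53, 91, 9, 1, 6, 4, 2, 5] cursor@91
After 4 (insert_before(47)): list=[53, 47, 91, 9, 1, 6, 4, 2, 5] cursor@91
After 5 (next): list=[53, 47, 91, 9, 1, 6, 4, 2, 5] cursor@9
After 6 (insert_after(56)): list=[53, 47, 91, 9, 56, 1, 6, 4, 2, 5] cursor@9
After 7 (prev): list=[53, 47, 91, 9, 56, 1, 6, 4, 2, 5] cursor@91
After 8 (insert_before(11)): list=[53, 47, 11, 91, 9, 56, 1, 6, 4, 2, 5] cursor@91

Answer: 91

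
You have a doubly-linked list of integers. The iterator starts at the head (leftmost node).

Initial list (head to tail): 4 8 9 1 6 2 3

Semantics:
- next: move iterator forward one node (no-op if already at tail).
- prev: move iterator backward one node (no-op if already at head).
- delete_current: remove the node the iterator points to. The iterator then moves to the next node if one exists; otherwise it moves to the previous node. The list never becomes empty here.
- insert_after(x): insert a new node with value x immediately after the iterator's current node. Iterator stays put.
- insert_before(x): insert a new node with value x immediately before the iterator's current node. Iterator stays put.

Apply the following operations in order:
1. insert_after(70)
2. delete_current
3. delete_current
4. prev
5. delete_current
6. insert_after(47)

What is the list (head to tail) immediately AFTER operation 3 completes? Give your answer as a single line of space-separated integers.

Answer: 8 9 1 6 2 3

Derivation:
After 1 (insert_after(70)): list=[4, 70, 8, 9, 1, 6, 2, 3] cursor@4
After 2 (delete_current): list=[70, 8, 9, 1, 6, 2, 3] cursor@70
After 3 (delete_current): list=[8, 9, 1, 6, 2, 3] cursor@8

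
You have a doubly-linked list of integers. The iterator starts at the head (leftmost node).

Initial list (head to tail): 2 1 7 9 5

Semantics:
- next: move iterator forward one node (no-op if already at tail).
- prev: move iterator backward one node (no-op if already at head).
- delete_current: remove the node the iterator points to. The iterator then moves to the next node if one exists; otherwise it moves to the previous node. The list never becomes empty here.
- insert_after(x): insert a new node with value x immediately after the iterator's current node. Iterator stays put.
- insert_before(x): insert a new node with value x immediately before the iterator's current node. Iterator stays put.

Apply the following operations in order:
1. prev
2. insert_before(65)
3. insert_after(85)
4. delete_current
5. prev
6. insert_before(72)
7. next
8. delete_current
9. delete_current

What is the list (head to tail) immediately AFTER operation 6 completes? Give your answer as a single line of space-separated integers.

Answer: 72 65 85 1 7 9 5

Derivation:
After 1 (prev): list=[2, 1, 7, 9, 5] cursor@2
After 2 (insert_before(65)): list=[65, 2, 1, 7, 9, 5] cursor@2
After 3 (insert_after(85)): list=[65, 2, 85, 1, 7, 9, 5] cursor@2
After 4 (delete_current): list=[65, 85, 1, 7, 9, 5] cursor@85
After 5 (prev): list=[65, 85, 1, 7, 9, 5] cursor@65
After 6 (insert_before(72)): list=[72, 65, 85, 1, 7, 9, 5] cursor@65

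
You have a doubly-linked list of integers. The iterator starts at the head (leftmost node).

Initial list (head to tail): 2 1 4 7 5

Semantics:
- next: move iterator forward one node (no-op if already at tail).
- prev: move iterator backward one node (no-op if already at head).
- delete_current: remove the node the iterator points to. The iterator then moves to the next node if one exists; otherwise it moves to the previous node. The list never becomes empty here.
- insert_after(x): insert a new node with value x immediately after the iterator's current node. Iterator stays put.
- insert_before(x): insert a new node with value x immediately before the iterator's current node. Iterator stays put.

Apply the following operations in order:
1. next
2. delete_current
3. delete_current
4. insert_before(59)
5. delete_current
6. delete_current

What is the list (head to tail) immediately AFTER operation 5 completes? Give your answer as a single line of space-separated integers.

Answer: 2 59 5

Derivation:
After 1 (next): list=[2, 1, 4, 7, 5] cursor@1
After 2 (delete_current): list=[2, 4, 7, 5] cursor@4
After 3 (delete_current): list=[2, 7, 5] cursor@7
After 4 (insert_before(59)): list=[2, 59, 7, 5] cursor@7
After 5 (delete_current): list=[2, 59, 5] cursor@5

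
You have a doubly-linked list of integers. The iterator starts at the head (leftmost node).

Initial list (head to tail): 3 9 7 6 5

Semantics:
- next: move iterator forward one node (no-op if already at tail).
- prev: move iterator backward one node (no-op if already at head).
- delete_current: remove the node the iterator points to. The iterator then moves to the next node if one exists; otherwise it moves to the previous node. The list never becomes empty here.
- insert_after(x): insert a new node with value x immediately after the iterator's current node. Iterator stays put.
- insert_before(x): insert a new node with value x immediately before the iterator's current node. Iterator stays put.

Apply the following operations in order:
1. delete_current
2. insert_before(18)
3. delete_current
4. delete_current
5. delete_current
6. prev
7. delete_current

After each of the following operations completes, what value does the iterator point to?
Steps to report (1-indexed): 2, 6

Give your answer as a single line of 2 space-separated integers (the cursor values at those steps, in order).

Answer: 9 18

Derivation:
After 1 (delete_current): list=[9, 7, 6, 5] cursor@9
After 2 (insert_before(18)): list=[18, 9, 7, 6, 5] cursor@9
After 3 (delete_current): list=[18, 7, 6, 5] cursor@7
After 4 (delete_current): list=[18, 6, 5] cursor@6
After 5 (delete_current): list=[18, 5] cursor@5
After 6 (prev): list=[18, 5] cursor@18
After 7 (delete_current): list=[5] cursor@5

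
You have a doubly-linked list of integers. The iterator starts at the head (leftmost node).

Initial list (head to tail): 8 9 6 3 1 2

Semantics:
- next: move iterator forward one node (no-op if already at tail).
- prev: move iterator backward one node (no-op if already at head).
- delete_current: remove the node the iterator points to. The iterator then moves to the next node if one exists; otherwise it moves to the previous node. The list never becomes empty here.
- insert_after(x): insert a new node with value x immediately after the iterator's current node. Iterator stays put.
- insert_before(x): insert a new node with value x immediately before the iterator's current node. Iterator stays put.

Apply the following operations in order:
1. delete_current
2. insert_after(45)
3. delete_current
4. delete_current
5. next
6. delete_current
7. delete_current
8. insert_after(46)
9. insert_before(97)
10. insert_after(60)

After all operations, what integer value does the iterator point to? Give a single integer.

After 1 (delete_current): list=[9, 6, 3, 1, 2] cursor@9
After 2 (insert_after(45)): list=[9, 45, 6, 3, 1, 2] cursor@9
After 3 (delete_current): list=[45, 6, 3, 1, 2] cursor@45
After 4 (delete_current): list=[6, 3, 1, 2] cursor@6
After 5 (next): list=[6, 3, 1, 2] cursor@3
After 6 (delete_current): list=[6, 1, 2] cursor@1
After 7 (delete_current): list=[6, 2] cursor@2
After 8 (insert_after(46)): list=[6, 2, 46] cursor@2
After 9 (insert_before(97)): list=[6, 97, 2, 46] cursor@2
After 10 (insert_after(60)): list=[6, 97, 2, 60, 46] cursor@2

Answer: 2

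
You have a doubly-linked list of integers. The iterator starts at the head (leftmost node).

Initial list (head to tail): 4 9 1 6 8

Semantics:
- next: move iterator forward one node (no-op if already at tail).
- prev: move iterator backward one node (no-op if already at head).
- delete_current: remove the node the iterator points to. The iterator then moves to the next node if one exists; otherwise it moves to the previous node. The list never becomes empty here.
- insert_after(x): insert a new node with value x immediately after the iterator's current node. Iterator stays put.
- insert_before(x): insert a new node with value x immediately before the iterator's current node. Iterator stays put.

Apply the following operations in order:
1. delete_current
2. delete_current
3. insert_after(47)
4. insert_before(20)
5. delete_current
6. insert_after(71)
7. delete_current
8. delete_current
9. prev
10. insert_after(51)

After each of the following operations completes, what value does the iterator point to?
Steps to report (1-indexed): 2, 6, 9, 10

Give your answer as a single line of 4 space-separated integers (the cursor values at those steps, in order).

After 1 (delete_current): list=[9, 1, 6, 8] cursor@9
After 2 (delete_current): list=[1, 6, 8] cursor@1
After 3 (insert_after(47)): list=[1, 47, 6, 8] cursor@1
After 4 (insert_before(20)): list=[20, 1, 47, 6, 8] cursor@1
After 5 (delete_current): list=[20, 47, 6, 8] cursor@47
After 6 (insert_after(71)): list=[20, 47, 71, 6, 8] cursor@47
After 7 (delete_current): list=[20, 71, 6, 8] cursor@71
After 8 (delete_current): list=[20, 6, 8] cursor@6
After 9 (prev): list=[20, 6, 8] cursor@20
After 10 (insert_after(51)): list=[20, 51, 6, 8] cursor@20

Answer: 1 47 20 20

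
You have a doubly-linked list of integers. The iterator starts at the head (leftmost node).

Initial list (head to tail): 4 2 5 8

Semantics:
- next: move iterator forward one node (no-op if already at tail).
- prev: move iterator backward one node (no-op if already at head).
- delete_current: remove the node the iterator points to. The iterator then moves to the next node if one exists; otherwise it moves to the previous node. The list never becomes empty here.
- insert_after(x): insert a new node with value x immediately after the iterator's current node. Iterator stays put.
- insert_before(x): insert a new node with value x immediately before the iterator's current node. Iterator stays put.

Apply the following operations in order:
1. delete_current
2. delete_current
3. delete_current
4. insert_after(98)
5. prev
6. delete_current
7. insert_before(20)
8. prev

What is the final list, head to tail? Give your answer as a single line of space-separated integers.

Answer: 20 98

Derivation:
After 1 (delete_current): list=[2, 5, 8] cursor@2
After 2 (delete_current): list=[5, 8] cursor@5
After 3 (delete_current): list=[8] cursor@8
After 4 (insert_after(98)): list=[8, 98] cursor@8
After 5 (prev): list=[8, 98] cursor@8
After 6 (delete_current): list=[98] cursor@98
After 7 (insert_before(20)): list=[20, 98] cursor@98
After 8 (prev): list=[20, 98] cursor@20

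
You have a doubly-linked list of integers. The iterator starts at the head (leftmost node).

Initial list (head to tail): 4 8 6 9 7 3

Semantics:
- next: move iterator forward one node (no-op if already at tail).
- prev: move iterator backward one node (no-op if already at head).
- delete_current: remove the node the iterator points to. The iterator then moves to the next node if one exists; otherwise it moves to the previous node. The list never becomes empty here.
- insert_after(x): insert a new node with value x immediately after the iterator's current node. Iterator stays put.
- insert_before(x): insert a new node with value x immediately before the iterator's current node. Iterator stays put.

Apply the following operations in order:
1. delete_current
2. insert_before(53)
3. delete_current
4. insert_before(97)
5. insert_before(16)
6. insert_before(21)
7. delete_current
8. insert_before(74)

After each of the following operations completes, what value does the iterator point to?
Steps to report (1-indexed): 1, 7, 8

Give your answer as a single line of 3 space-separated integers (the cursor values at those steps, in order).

After 1 (delete_current): list=[8, 6, 9, 7, 3] cursor@8
After 2 (insert_before(53)): list=[53, 8, 6, 9, 7, 3] cursor@8
After 3 (delete_current): list=[53, 6, 9, 7, 3] cursor@6
After 4 (insert_before(97)): list=[53, 97, 6, 9, 7, 3] cursor@6
After 5 (insert_before(16)): list=[53, 97, 16, 6, 9, 7, 3] cursor@6
After 6 (insert_before(21)): list=[53, 97, 16, 21, 6, 9, 7, 3] cursor@6
After 7 (delete_current): list=[53, 97, 16, 21, 9, 7, 3] cursor@9
After 8 (insert_before(74)): list=[53, 97, 16, 21, 74, 9, 7, 3] cursor@9

Answer: 8 9 9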